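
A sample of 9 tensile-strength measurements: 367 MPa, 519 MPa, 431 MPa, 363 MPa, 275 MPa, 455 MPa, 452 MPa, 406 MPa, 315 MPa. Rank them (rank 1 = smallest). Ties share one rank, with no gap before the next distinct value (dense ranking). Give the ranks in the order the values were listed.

Sorted (ascending): 275, 315, 363, 367, 406, 431, 452, 455, 519
No ties — each value takes its position as its rank.

4, 9, 6, 3, 1, 8, 7, 5, 2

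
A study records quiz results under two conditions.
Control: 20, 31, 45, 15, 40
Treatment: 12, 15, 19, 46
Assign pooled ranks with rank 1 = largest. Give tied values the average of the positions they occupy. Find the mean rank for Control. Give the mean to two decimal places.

4.30

Sorted (descending): 46, 45, 40, 31, 20, 19, 15, 15, 12
The 2 values of 15 occupy positions 7–8 → average rank (7+8)/2 = 7.5.
Control values → pooled ranks: 20→5, 31→4, 45→2, 15→7.5, 40→3
Mean rank = (5 + 4 + 2 + 7.5 + 3) / 5 = 4.30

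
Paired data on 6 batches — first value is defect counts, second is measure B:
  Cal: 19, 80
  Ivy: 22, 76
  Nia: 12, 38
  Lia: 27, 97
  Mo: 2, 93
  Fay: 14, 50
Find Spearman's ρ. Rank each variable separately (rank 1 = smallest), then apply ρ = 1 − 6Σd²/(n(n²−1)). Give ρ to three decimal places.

Ranks of variable 1: 4, 5, 2, 6, 1, 3
Ranks of variable 2: 4, 3, 1, 6, 5, 2
d = r₁ − r₂: 0, 2, 1, 0, -4, 1
d²: 0, 4, 1, 0, 16, 1; Σd² = 22
ρ = 1 − 6·22/(6·35) = 1 − 132/210 = 0.371

0.371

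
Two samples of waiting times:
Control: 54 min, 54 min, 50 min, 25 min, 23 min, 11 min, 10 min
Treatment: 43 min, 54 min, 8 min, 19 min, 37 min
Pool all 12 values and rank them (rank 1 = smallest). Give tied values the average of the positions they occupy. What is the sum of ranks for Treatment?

31

Sorted (ascending): 8, 10, 11, 19, 23, 25, 37, 43, 50, 54, 54, 54
The 3 values of 54 occupy positions 10–12 → average rank 11.
Treatment values → pooled ranks: 43→8, 54→11, 8→1, 19→4, 37→7
Rank sum = 8 + 11 + 1 + 4 + 7 = 31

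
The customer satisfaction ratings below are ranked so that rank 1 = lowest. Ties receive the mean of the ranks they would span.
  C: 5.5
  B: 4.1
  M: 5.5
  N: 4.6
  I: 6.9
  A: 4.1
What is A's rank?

1.5

Sorted (ascending): 4.1, 4.1, 4.6, 5.5, 5.5, 6.9
The 2 values of 4.1 occupy positions 1–2 → average rank (1+2)/2 = 1.5.
The 2 values of 5.5 occupy positions 4–5 → average rank (4+5)/2 = 4.5.
A has value 4.1 → rank 1.5.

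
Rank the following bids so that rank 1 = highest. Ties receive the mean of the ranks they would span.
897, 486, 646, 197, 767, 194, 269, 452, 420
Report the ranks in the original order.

1, 4, 3, 8, 2, 9, 7, 5, 6

Sorted (descending): 897, 767, 646, 486, 452, 420, 269, 197, 194
No ties — each value takes its position as its rank.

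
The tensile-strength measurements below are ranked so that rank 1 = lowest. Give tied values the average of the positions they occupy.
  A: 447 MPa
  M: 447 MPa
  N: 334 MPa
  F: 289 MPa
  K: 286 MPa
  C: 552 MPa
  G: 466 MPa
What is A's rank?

Sorted (ascending): 286, 289, 334, 447, 447, 466, 552
The 2 values of 447 occupy positions 4–5 → average rank (4+5)/2 = 4.5.
A has value 447 MPa → rank 4.5.

4.5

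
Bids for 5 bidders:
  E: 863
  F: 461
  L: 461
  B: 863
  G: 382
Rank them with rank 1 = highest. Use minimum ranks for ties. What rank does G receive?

5

Sorted (descending): 863, 863, 461, 461, 382
The 2 values of 863 occupy positions 1–2 → each gets rank 1.
The 2 values of 461 occupy positions 3–4 → each gets rank 3.
G has value 382 → rank 5.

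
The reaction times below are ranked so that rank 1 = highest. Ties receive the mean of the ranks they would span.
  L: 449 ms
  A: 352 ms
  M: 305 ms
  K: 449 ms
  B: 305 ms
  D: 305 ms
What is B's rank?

Sorted (descending): 449, 449, 352, 305, 305, 305
The 2 values of 449 occupy positions 1–2 → average rank (1+2)/2 = 1.5.
The 3 values of 305 occupy positions 4–6 → average rank 5.
B has value 305 ms → rank 5.

5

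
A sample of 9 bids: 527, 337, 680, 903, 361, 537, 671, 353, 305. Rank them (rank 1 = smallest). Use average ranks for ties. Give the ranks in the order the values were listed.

5, 2, 8, 9, 4, 6, 7, 3, 1

Sorted (ascending): 305, 337, 353, 361, 527, 537, 671, 680, 903
No ties — each value takes its position as its rank.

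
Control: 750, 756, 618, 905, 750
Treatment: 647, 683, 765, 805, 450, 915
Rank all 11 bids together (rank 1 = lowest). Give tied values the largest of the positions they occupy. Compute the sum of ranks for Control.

Sorted (ascending): 450, 618, 647, 683, 750, 750, 756, 765, 805, 905, 915
The 2 values of 750 occupy positions 5–6 → each gets rank 6.
Control values → pooled ranks: 750→6, 756→7, 618→2, 905→10, 750→6
Rank sum = 6 + 7 + 2 + 10 + 6 = 31

31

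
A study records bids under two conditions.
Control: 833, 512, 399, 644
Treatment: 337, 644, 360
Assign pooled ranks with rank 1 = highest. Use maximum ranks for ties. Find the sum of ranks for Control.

Sorted (descending): 833, 644, 644, 512, 399, 360, 337
The 2 values of 644 occupy positions 2–3 → each gets rank 3.
Control values → pooled ranks: 833→1, 512→4, 399→5, 644→3
Rank sum = 1 + 4 + 5 + 3 = 13

13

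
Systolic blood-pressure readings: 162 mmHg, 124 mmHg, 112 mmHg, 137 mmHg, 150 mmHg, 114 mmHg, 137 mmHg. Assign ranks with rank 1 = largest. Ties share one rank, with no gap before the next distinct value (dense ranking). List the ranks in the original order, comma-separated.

Sorted (descending): 162, 150, 137, 137, 124, 114, 112
The 2 values of 137 share dense rank 3.
Remaining distinct values take the next consecutive integers.

1, 4, 6, 3, 2, 5, 3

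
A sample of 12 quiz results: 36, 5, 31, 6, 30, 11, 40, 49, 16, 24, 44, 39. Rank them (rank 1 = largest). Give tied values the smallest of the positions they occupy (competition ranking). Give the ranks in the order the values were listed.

5, 12, 6, 11, 7, 10, 3, 1, 9, 8, 2, 4

Sorted (descending): 49, 44, 40, 39, 36, 31, 30, 24, 16, 11, 6, 5
No ties — each value takes its position as its rank.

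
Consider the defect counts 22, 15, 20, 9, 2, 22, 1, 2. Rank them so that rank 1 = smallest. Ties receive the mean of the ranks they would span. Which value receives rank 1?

1

Sorted (ascending): 1, 2, 2, 9, 15, 20, 22, 22
The 2 values of 2 occupy positions 2–3 → average rank (2+3)/2 = 2.5.
The 2 values of 22 occupy positions 7–8 → average rank (7+8)/2 = 7.5.
Rank 1 → value 1.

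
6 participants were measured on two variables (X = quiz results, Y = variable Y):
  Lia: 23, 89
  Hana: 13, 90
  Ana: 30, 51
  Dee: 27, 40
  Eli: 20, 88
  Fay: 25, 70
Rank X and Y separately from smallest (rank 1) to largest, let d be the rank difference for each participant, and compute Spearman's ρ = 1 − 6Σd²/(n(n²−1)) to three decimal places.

Ranks of variable 1: 3, 1, 6, 5, 2, 4
Ranks of variable 2: 5, 6, 2, 1, 4, 3
d = r₁ − r₂: -2, -5, 4, 4, -2, 1
d²: 4, 25, 16, 16, 4, 1; Σd² = 66
ρ = 1 − 6·66/(6·35) = 1 − 396/210 = -0.886

-0.886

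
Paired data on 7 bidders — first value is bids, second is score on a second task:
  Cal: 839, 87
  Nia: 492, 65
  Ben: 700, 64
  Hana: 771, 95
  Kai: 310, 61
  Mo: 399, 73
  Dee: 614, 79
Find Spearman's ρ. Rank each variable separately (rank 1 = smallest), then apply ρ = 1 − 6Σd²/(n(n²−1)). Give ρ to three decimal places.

Ranks of variable 1: 7, 3, 5, 6, 1, 2, 4
Ranks of variable 2: 6, 3, 2, 7, 1, 4, 5
d = r₁ − r₂: 1, 0, 3, -1, 0, -2, -1
d²: 1, 0, 9, 1, 0, 4, 1; Σd² = 16
ρ = 1 − 6·16/(7·48) = 1 − 96/336 = 0.714

0.714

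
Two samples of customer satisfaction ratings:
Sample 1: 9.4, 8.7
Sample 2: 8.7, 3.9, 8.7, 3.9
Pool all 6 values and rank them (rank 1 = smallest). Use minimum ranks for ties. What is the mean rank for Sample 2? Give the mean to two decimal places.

Sorted (ascending): 3.9, 3.9, 8.7, 8.7, 8.7, 9.4
The 2 values of 3.9 occupy positions 1–2 → each gets rank 1.
The 3 values of 8.7 occupy positions 3–5 → each gets rank 3.
Sample 2 values → pooled ranks: 8.7→3, 3.9→1, 8.7→3, 3.9→1
Mean rank = (3 + 1 + 3 + 1) / 4 = 2.00

2.00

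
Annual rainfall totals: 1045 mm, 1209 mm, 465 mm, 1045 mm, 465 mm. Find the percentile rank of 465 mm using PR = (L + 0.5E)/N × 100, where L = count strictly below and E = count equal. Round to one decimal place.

20.0

N = 5.
Strictly below 465: 0. Equal to 465: 2.
PR = (0 + 0.5·2)/5 × 100 = 20.0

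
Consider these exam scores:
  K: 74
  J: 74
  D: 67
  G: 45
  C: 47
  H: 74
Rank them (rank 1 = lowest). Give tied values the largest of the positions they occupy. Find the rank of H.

Sorted (ascending): 45, 47, 67, 74, 74, 74
The 3 values of 74 occupy positions 4–6 → each gets rank 6.
H has value 74 → rank 6.

6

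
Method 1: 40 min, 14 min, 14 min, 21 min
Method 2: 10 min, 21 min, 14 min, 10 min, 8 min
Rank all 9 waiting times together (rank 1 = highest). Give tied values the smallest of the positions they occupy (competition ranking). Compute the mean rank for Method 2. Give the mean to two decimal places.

Sorted (descending): 40, 21, 21, 14, 14, 14, 10, 10, 8
The 2 values of 21 occupy positions 2–3 → each gets rank 2.
The 3 values of 14 occupy positions 4–6 → each gets rank 4.
The 2 values of 10 occupy positions 7–8 → each gets rank 7.
Method 2 values → pooled ranks: 10→7, 21→2, 14→4, 10→7, 8→9
Mean rank = (7 + 2 + 4 + 7 + 9) / 5 = 5.80

5.80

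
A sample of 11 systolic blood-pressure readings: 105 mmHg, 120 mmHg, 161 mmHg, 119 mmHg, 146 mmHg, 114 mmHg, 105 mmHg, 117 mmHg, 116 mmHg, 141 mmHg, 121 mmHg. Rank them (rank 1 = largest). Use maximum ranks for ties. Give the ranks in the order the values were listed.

Sorted (descending): 161, 146, 141, 121, 120, 119, 117, 116, 114, 105, 105
The 2 values of 105 occupy positions 10–11 → each gets rank 11.

11, 5, 1, 6, 2, 9, 11, 7, 8, 3, 4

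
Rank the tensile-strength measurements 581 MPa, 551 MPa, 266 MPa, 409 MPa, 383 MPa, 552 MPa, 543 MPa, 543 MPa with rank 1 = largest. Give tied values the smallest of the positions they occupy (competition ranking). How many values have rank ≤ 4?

Sorted (descending): 581, 552, 551, 543, 543, 409, 383, 266
The 2 values of 543 occupy positions 4–5 → each gets rank 4.
Ranks ≤ 4: {1, 2, 3, 4, 4} → 5 values.

5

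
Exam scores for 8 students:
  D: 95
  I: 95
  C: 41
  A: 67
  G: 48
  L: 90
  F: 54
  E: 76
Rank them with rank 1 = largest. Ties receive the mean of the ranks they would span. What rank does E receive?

4

Sorted (descending): 95, 95, 90, 76, 67, 54, 48, 41
The 2 values of 95 occupy positions 1–2 → average rank (1+2)/2 = 1.5.
E has value 76 → rank 4.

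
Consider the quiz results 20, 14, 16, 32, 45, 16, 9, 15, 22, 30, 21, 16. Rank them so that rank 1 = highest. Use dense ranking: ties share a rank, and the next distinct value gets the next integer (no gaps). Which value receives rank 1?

45

Sorted (descending): 45, 32, 30, 22, 21, 20, 16, 16, 16, 15, 14, 9
The 3 values of 16 share dense rank 7.
Remaining distinct values take the next consecutive integers.
Rank 1 → value 45.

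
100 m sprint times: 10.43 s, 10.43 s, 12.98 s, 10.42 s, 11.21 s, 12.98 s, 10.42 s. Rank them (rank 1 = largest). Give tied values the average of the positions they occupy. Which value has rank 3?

Sorted (descending): 12.98, 12.98, 11.21, 10.43, 10.43, 10.42, 10.42
The 2 values of 12.98 occupy positions 1–2 → average rank (1+2)/2 = 1.5.
The 2 values of 10.43 occupy positions 4–5 → average rank (4+5)/2 = 4.5.
The 2 values of 10.42 occupy positions 6–7 → average rank (6+7)/2 = 6.5.
Rank 3 → value 11.21.

11.21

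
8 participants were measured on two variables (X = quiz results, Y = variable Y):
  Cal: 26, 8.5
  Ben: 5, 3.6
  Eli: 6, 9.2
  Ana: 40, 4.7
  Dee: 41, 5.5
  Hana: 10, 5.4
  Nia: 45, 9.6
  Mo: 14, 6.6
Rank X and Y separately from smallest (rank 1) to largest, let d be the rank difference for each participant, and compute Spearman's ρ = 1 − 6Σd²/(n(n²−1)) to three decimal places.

0.381

Ranks of variable 1: 5, 1, 2, 6, 7, 3, 8, 4
Ranks of variable 2: 6, 1, 7, 2, 4, 3, 8, 5
d = r₁ − r₂: -1, 0, -5, 4, 3, 0, 0, -1
d²: 1, 0, 25, 16, 9, 0, 0, 1; Σd² = 52
ρ = 1 − 6·52/(8·63) = 1 − 312/504 = 0.381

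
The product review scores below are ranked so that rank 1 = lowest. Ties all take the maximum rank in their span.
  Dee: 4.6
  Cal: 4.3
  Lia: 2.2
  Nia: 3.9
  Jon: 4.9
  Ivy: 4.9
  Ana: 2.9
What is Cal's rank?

Sorted (ascending): 2.2, 2.9, 3.9, 4.3, 4.6, 4.9, 4.9
The 2 values of 4.9 occupy positions 6–7 → each gets rank 7.
Cal has value 4.3 → rank 4.

4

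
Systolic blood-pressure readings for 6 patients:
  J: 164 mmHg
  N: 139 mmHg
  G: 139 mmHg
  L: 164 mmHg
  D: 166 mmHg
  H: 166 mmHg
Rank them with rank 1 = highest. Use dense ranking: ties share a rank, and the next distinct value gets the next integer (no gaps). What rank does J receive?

2

Sorted (descending): 166, 166, 164, 164, 139, 139
The 2 values of 166 share dense rank 1.
The 2 values of 164 share dense rank 2.
The 2 values of 139 share dense rank 3.
J has value 164 mmHg → rank 2.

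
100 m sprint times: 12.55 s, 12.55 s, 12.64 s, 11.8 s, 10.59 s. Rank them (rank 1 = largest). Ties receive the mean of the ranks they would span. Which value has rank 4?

Sorted (descending): 12.64, 12.55, 12.55, 11.8, 10.59
The 2 values of 12.55 occupy positions 2–3 → average rank (2+3)/2 = 2.5.
Rank 4 → value 11.8.

11.8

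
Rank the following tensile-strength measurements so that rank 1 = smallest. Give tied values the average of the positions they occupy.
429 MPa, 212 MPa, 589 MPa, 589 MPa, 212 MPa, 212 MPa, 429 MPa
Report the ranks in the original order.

4.5, 2, 6.5, 6.5, 2, 2, 4.5

Sorted (ascending): 212, 212, 212, 429, 429, 589, 589
The 3 values of 212 occupy positions 1–3 → average rank 2.
The 2 values of 429 occupy positions 4–5 → average rank (4+5)/2 = 4.5.
The 2 values of 589 occupy positions 6–7 → average rank (6+7)/2 = 6.5.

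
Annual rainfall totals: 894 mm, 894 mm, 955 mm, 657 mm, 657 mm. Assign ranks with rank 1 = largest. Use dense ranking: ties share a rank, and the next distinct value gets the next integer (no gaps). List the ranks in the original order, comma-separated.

2, 2, 1, 3, 3

Sorted (descending): 955, 894, 894, 657, 657
The 2 values of 894 share dense rank 2.
The 2 values of 657 share dense rank 3.
Remaining distinct values take the next consecutive integers.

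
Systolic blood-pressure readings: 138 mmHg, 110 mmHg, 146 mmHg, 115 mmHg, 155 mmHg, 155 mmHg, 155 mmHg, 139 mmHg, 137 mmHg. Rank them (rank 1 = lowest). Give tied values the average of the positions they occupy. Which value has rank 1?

Sorted (ascending): 110, 115, 137, 138, 139, 146, 155, 155, 155
The 3 values of 155 occupy positions 7–9 → average rank 8.
Rank 1 → value 110.

110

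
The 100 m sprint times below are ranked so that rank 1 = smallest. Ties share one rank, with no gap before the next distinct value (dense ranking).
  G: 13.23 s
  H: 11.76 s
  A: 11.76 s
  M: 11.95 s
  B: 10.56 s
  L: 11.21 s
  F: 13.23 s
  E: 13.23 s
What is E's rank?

Sorted (ascending): 10.56, 11.21, 11.76, 11.76, 11.95, 13.23, 13.23, 13.23
The 2 values of 11.76 share dense rank 3.
The 3 values of 13.23 share dense rank 5.
Remaining distinct values take the next consecutive integers.
E has value 13.23 s → rank 5.

5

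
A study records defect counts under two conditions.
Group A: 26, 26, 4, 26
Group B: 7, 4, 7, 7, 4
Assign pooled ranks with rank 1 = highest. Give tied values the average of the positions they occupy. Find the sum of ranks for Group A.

Sorted (descending): 26, 26, 26, 7, 7, 7, 4, 4, 4
The 3 values of 26 occupy positions 1–3 → average rank 2.
The 3 values of 7 occupy positions 4–6 → average rank 5.
The 3 values of 4 occupy positions 7–9 → average rank 8.
Group A values → pooled ranks: 26→2, 26→2, 4→8, 26→2
Rank sum = 2 + 2 + 8 + 2 = 14

14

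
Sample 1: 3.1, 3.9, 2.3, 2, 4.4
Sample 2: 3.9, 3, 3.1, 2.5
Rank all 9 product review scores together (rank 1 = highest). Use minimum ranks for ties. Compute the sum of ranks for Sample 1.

24

Sorted (descending): 4.4, 3.9, 3.9, 3.1, 3.1, 3, 2.5, 2.3, 2
The 2 values of 3.9 occupy positions 2–3 → each gets rank 2.
The 2 values of 3.1 occupy positions 4–5 → each gets rank 4.
Sample 1 values → pooled ranks: 3.1→4, 3.9→2, 2.3→8, 2→9, 4.4→1
Rank sum = 4 + 2 + 8 + 9 + 1 = 24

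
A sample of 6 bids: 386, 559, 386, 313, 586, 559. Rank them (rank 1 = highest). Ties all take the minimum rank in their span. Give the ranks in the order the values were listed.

Sorted (descending): 586, 559, 559, 386, 386, 313
The 2 values of 559 occupy positions 2–3 → each gets rank 2.
The 2 values of 386 occupy positions 4–5 → each gets rank 4.

4, 2, 4, 6, 1, 2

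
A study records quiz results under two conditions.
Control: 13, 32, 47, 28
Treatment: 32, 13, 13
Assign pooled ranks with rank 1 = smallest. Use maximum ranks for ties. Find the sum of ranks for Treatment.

Sorted (ascending): 13, 13, 13, 28, 32, 32, 47
The 3 values of 13 occupy positions 1–3 → each gets rank 3.
The 2 values of 32 occupy positions 5–6 → each gets rank 6.
Treatment values → pooled ranks: 32→6, 13→3, 13→3
Rank sum = 6 + 3 + 3 = 12

12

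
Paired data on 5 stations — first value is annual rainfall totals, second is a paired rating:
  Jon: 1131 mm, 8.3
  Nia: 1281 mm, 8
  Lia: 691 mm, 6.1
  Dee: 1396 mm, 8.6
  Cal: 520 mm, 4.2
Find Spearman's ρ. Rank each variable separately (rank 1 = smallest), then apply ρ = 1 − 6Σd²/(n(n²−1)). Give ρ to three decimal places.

Ranks of variable 1: 3, 4, 2, 5, 1
Ranks of variable 2: 4, 3, 2, 5, 1
d = r₁ − r₂: -1, 1, 0, 0, 0
d²: 1, 1, 0, 0, 0; Σd² = 2
ρ = 1 − 6·2/(5·24) = 1 − 12/120 = 0.900

0.900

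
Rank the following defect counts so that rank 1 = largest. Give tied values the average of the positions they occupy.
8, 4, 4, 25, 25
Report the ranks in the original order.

3, 4.5, 4.5, 1.5, 1.5

Sorted (descending): 25, 25, 8, 4, 4
The 2 values of 25 occupy positions 1–2 → average rank (1+2)/2 = 1.5.
The 2 values of 4 occupy positions 4–5 → average rank (4+5)/2 = 4.5.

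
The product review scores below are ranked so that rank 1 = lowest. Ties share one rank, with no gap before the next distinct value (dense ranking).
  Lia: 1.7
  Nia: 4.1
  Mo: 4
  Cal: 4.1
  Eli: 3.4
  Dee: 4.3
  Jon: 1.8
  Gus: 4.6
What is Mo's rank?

4

Sorted (ascending): 1.7, 1.8, 3.4, 4, 4.1, 4.1, 4.3, 4.6
The 2 values of 4.1 share dense rank 5.
Remaining distinct values take the next consecutive integers.
Mo has value 4 → rank 4.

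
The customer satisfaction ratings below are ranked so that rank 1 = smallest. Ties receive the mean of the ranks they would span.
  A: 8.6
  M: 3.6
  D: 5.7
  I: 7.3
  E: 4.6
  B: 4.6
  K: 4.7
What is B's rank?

Sorted (ascending): 3.6, 4.6, 4.6, 4.7, 5.7, 7.3, 8.6
The 2 values of 4.6 occupy positions 2–3 → average rank (2+3)/2 = 2.5.
B has value 4.6 → rank 2.5.

2.5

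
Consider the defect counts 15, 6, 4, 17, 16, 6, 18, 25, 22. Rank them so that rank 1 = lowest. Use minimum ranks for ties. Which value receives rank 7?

Sorted (ascending): 4, 6, 6, 15, 16, 17, 18, 22, 25
The 2 values of 6 occupy positions 2–3 → each gets rank 2.
Rank 7 → value 18.

18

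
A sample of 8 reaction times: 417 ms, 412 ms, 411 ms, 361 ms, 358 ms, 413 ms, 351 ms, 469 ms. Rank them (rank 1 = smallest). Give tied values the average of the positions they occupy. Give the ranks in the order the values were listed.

7, 5, 4, 3, 2, 6, 1, 8

Sorted (ascending): 351, 358, 361, 411, 412, 413, 417, 469
No ties — each value takes its position as its rank.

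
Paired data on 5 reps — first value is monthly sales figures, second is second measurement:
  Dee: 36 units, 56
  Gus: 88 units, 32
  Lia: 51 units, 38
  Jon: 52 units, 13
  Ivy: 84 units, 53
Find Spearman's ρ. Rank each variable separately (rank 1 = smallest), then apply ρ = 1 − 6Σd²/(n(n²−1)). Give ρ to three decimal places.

Ranks of variable 1: 1, 5, 2, 3, 4
Ranks of variable 2: 5, 2, 3, 1, 4
d = r₁ − r₂: -4, 3, -1, 2, 0
d²: 16, 9, 1, 4, 0; Σd² = 30
ρ = 1 − 6·30/(5·24) = 1 − 180/120 = -0.500

-0.500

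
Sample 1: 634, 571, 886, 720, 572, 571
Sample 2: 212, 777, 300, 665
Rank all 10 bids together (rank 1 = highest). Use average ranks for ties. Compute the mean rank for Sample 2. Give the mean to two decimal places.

6.25

Sorted (descending): 886, 777, 720, 665, 634, 572, 571, 571, 300, 212
The 2 values of 571 occupy positions 7–8 → average rank (7+8)/2 = 7.5.
Sample 2 values → pooled ranks: 212→10, 777→2, 300→9, 665→4
Mean rank = (10 + 2 + 9 + 4) / 4 = 6.25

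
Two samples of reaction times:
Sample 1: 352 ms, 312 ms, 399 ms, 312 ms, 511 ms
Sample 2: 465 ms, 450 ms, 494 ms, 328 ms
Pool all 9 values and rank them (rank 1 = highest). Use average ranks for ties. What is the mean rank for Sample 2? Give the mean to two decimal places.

4.00

Sorted (descending): 511, 494, 465, 450, 399, 352, 328, 312, 312
The 2 values of 312 occupy positions 8–9 → average rank (8+9)/2 = 8.5.
Sample 2 values → pooled ranks: 465→3, 450→4, 494→2, 328→7
Mean rank = (3 + 4 + 2 + 7) / 4 = 4.00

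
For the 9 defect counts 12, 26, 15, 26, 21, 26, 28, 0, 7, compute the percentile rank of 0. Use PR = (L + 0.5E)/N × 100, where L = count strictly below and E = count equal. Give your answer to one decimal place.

5.6

N = 9.
Strictly below 0: 0. Equal to 0: 1.
PR = (0 + 0.5·1)/9 × 100 = 5.6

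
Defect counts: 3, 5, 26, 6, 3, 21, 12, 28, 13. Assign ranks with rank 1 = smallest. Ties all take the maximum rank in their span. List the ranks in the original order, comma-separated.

2, 3, 8, 4, 2, 7, 5, 9, 6

Sorted (ascending): 3, 3, 5, 6, 12, 13, 21, 26, 28
The 2 values of 3 occupy positions 1–2 → each gets rank 2.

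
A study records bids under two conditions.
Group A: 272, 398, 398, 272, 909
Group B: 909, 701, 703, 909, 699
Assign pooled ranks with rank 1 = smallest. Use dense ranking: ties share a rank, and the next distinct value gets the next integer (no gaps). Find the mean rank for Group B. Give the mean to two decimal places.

4.80

Sorted (ascending): 272, 272, 398, 398, 699, 701, 703, 909, 909, 909
The 2 values of 272 share dense rank 1.
The 2 values of 398 share dense rank 2.
The 3 values of 909 share dense rank 6.
Remaining distinct values take the next consecutive integers.
Group B values → pooled ranks: 909→6, 701→4, 703→5, 909→6, 699→3
Mean rank = (6 + 4 + 5 + 6 + 3) / 5 = 4.80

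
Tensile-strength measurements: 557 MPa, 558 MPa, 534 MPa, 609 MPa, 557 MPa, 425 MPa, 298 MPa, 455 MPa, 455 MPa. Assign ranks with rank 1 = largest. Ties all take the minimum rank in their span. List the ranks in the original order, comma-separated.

3, 2, 5, 1, 3, 8, 9, 6, 6

Sorted (descending): 609, 558, 557, 557, 534, 455, 455, 425, 298
The 2 values of 557 occupy positions 3–4 → each gets rank 3.
The 2 values of 455 occupy positions 6–7 → each gets rank 6.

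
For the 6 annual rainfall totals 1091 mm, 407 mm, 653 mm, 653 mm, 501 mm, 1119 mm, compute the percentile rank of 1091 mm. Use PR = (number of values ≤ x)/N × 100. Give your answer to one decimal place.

83.3

N = 6.
Strictly below 1091: 4. Equal to 1091: 1.
PR = 5/6 × 100 = 83.3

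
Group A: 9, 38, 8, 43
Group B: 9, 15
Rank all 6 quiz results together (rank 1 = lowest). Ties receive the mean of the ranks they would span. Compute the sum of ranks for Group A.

Sorted (ascending): 8, 9, 9, 15, 38, 43
The 2 values of 9 occupy positions 2–3 → average rank (2+3)/2 = 2.5.
Group A values → pooled ranks: 9→2.5, 38→5, 8→1, 43→6
Rank sum = 2.5 + 5 + 1 + 6 = 14.5

14.5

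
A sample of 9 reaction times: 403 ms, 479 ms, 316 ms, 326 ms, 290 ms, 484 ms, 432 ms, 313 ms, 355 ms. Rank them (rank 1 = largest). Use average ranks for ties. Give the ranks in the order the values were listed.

4, 2, 7, 6, 9, 1, 3, 8, 5

Sorted (descending): 484, 479, 432, 403, 355, 326, 316, 313, 290
No ties — each value takes its position as its rank.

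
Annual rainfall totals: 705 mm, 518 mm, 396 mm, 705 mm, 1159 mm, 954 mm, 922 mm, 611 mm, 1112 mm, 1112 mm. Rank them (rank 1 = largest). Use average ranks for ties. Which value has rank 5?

Sorted (descending): 1159, 1112, 1112, 954, 922, 705, 705, 611, 518, 396
The 2 values of 1112 occupy positions 2–3 → average rank (2+3)/2 = 2.5.
The 2 values of 705 occupy positions 6–7 → average rank (6+7)/2 = 6.5.
Rank 5 → value 922.

922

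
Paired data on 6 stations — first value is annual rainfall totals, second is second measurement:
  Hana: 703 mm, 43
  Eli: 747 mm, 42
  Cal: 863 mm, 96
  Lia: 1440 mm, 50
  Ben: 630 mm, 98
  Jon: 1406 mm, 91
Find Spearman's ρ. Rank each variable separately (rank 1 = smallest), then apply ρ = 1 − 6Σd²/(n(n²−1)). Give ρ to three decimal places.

-0.143

Ranks of variable 1: 2, 3, 4, 6, 1, 5
Ranks of variable 2: 2, 1, 5, 3, 6, 4
d = r₁ − r₂: 0, 2, -1, 3, -5, 1
d²: 0, 4, 1, 9, 25, 1; Σd² = 40
ρ = 1 − 6·40/(6·35) = 1 − 240/210 = -0.143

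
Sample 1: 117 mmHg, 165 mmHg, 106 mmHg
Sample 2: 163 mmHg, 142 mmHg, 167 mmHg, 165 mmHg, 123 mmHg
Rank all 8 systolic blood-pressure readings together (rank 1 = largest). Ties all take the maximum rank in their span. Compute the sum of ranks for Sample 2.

19

Sorted (descending): 167, 165, 165, 163, 142, 123, 117, 106
The 2 values of 165 occupy positions 2–3 → each gets rank 3.
Sample 2 values → pooled ranks: 163→4, 142→5, 167→1, 165→3, 123→6
Rank sum = 4 + 5 + 1 + 3 + 6 = 19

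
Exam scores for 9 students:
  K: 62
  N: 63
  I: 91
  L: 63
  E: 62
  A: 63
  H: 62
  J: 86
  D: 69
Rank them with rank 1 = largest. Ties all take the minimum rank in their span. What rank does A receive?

4

Sorted (descending): 91, 86, 69, 63, 63, 63, 62, 62, 62
The 3 values of 63 occupy positions 4–6 → each gets rank 4.
The 3 values of 62 occupy positions 7–9 → each gets rank 7.
A has value 63 → rank 4.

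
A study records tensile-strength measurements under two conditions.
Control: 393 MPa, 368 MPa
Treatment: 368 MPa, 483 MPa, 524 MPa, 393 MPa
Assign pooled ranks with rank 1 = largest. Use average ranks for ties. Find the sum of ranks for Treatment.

12

Sorted (descending): 524, 483, 393, 393, 368, 368
The 2 values of 393 occupy positions 3–4 → average rank (3+4)/2 = 3.5.
The 2 values of 368 occupy positions 5–6 → average rank (5+6)/2 = 5.5.
Treatment values → pooled ranks: 368→5.5, 483→2, 524→1, 393→3.5
Rank sum = 5.5 + 2 + 1 + 3.5 = 12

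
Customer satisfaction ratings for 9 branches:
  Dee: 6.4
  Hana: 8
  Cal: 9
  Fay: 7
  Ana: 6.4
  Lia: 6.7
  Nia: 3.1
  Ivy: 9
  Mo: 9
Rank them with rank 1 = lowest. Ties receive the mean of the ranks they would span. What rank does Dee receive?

Sorted (ascending): 3.1, 6.4, 6.4, 6.7, 7, 8, 9, 9, 9
The 2 values of 6.4 occupy positions 2–3 → average rank (2+3)/2 = 2.5.
The 3 values of 9 occupy positions 7–9 → average rank 8.
Dee has value 6.4 → rank 2.5.

2.5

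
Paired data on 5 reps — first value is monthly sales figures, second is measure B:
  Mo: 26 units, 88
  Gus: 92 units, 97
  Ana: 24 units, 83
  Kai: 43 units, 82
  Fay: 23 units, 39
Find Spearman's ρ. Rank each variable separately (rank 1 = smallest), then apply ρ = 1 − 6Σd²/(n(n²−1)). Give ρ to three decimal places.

0.700

Ranks of variable 1: 3, 5, 2, 4, 1
Ranks of variable 2: 4, 5, 3, 2, 1
d = r₁ − r₂: -1, 0, -1, 2, 0
d²: 1, 0, 1, 4, 0; Σd² = 6
ρ = 1 − 6·6/(5·24) = 1 − 36/120 = 0.700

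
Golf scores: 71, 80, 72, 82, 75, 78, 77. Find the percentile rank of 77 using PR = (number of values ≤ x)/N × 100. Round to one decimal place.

57.1

N = 7.
Strictly below 77: 3. Equal to 77: 1.
PR = 4/7 × 100 = 57.1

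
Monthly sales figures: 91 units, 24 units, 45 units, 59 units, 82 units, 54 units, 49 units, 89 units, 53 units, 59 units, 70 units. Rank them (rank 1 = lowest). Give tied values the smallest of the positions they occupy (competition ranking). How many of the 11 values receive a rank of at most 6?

Sorted (ascending): 24, 45, 49, 53, 54, 59, 59, 70, 82, 89, 91
The 2 values of 59 occupy positions 6–7 → each gets rank 6.
Ranks ≤ 6: {1, 2, 3, 4, 5, 6, 6} → 7 values.

7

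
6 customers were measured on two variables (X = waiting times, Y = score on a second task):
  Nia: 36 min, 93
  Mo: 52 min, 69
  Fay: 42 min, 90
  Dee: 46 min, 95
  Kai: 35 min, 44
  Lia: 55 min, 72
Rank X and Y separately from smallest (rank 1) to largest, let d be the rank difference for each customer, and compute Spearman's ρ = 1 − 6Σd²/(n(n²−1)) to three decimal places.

0.086

Ranks of variable 1: 2, 5, 3, 4, 1, 6
Ranks of variable 2: 5, 2, 4, 6, 1, 3
d = r₁ − r₂: -3, 3, -1, -2, 0, 3
d²: 9, 9, 1, 4, 0, 9; Σd² = 32
ρ = 1 − 6·32/(6·35) = 1 − 192/210 = 0.086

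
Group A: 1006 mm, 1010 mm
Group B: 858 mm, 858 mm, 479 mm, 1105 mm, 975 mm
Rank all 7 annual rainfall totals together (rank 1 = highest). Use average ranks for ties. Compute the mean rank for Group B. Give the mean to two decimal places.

Sorted (descending): 1105, 1010, 1006, 975, 858, 858, 479
The 2 values of 858 occupy positions 5–6 → average rank (5+6)/2 = 5.5.
Group B values → pooled ranks: 858→5.5, 858→5.5, 479→7, 1105→1, 975→4
Mean rank = (5.5 + 5.5 + 7 + 1 + 4) / 5 = 4.60

4.60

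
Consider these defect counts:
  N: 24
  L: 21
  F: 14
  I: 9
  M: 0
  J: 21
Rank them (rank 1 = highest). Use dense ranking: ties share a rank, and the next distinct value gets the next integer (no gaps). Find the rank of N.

Sorted (descending): 24, 21, 21, 14, 9, 0
The 2 values of 21 share dense rank 2.
Remaining distinct values take the next consecutive integers.
N has value 24 → rank 1.

1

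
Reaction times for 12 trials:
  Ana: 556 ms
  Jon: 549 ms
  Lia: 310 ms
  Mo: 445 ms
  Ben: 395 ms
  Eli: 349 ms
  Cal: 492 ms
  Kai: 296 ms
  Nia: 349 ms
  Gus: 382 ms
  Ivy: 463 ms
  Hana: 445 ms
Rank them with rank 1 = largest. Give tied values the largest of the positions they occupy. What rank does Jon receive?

Sorted (descending): 556, 549, 492, 463, 445, 445, 395, 382, 349, 349, 310, 296
The 2 values of 445 occupy positions 5–6 → each gets rank 6.
The 2 values of 349 occupy positions 9–10 → each gets rank 10.
Jon has value 549 ms → rank 2.

2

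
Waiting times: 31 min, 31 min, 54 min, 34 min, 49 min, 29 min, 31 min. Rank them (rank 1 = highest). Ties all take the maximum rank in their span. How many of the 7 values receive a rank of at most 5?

3

Sorted (descending): 54, 49, 34, 31, 31, 31, 29
The 3 values of 31 occupy positions 4–6 → each gets rank 6.
Ranks ≤ 5: {1, 2, 3} → 3 values.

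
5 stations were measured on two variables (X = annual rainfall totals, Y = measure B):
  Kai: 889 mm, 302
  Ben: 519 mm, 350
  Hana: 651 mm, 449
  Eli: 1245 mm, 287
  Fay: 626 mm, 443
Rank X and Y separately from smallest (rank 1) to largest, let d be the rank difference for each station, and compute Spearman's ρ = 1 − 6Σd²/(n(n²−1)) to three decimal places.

-0.600

Ranks of variable 1: 4, 1, 3, 5, 2
Ranks of variable 2: 2, 3, 5, 1, 4
d = r₁ − r₂: 2, -2, -2, 4, -2
d²: 4, 4, 4, 16, 4; Σd² = 32
ρ = 1 − 6·32/(5·24) = 1 − 192/120 = -0.600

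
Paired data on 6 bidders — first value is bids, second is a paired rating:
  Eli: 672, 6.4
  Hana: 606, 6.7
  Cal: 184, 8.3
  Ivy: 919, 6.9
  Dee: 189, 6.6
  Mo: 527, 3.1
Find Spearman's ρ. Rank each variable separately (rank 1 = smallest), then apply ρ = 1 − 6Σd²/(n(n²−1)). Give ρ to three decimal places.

Ranks of variable 1: 5, 4, 1, 6, 2, 3
Ranks of variable 2: 2, 4, 6, 5, 3, 1
d = r₁ − r₂: 3, 0, -5, 1, -1, 2
d²: 9, 0, 25, 1, 1, 4; Σd² = 40
ρ = 1 − 6·40/(6·35) = 1 − 240/210 = -0.143

-0.143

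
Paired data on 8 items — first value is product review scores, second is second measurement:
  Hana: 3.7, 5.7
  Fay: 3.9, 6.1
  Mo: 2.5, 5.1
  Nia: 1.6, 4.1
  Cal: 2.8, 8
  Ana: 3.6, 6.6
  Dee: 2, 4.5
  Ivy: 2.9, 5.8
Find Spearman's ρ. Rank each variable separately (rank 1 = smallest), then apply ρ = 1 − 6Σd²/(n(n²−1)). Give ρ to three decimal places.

Ranks of variable 1: 7, 8, 3, 1, 4, 6, 2, 5
Ranks of variable 2: 4, 6, 3, 1, 8, 7, 2, 5
d = r₁ − r₂: 3, 2, 0, 0, -4, -1, 0, 0
d²: 9, 4, 0, 0, 16, 1, 0, 0; Σd² = 30
ρ = 1 − 6·30/(8·63) = 1 − 180/504 = 0.643

0.643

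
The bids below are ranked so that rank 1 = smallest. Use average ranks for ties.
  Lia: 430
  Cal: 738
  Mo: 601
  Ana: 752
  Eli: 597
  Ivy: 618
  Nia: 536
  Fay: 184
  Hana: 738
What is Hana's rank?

7.5

Sorted (ascending): 184, 430, 536, 597, 601, 618, 738, 738, 752
The 2 values of 738 occupy positions 7–8 → average rank (7+8)/2 = 7.5.
Hana has value 738 → rank 7.5.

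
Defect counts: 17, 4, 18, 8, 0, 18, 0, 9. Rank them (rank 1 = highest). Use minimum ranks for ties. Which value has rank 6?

4

Sorted (descending): 18, 18, 17, 9, 8, 4, 0, 0
The 2 values of 18 occupy positions 1–2 → each gets rank 1.
The 2 values of 0 occupy positions 7–8 → each gets rank 7.
Rank 6 → value 4.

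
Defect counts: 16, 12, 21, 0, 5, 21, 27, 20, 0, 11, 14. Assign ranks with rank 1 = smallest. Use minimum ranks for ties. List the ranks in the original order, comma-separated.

Sorted (ascending): 0, 0, 5, 11, 12, 14, 16, 20, 21, 21, 27
The 2 values of 0 occupy positions 1–2 → each gets rank 1.
The 2 values of 21 occupy positions 9–10 → each gets rank 9.

7, 5, 9, 1, 3, 9, 11, 8, 1, 4, 6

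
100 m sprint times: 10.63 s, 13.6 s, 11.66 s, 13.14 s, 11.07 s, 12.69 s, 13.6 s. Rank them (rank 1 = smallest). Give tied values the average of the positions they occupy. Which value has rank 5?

13.14

Sorted (ascending): 10.63, 11.07, 11.66, 12.69, 13.14, 13.6, 13.6
The 2 values of 13.6 occupy positions 6–7 → average rank (6+7)/2 = 6.5.
Rank 5 → value 13.14.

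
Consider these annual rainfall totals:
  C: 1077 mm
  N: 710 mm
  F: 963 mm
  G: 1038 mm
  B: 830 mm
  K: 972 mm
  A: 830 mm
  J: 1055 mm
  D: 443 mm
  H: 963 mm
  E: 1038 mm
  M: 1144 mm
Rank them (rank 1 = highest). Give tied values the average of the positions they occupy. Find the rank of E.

4.5

Sorted (descending): 1144, 1077, 1055, 1038, 1038, 972, 963, 963, 830, 830, 710, 443
The 2 values of 1038 occupy positions 4–5 → average rank (4+5)/2 = 4.5.
The 2 values of 963 occupy positions 7–8 → average rank (7+8)/2 = 7.5.
The 2 values of 830 occupy positions 9–10 → average rank (9+10)/2 = 9.5.
E has value 1038 mm → rank 4.5.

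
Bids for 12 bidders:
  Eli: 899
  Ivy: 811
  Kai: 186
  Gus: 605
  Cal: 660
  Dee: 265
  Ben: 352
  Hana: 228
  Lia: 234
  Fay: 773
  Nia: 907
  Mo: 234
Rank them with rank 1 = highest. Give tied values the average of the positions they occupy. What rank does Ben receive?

7

Sorted (descending): 907, 899, 811, 773, 660, 605, 352, 265, 234, 234, 228, 186
The 2 values of 234 occupy positions 9–10 → average rank (9+10)/2 = 9.5.
Ben has value 352 → rank 7.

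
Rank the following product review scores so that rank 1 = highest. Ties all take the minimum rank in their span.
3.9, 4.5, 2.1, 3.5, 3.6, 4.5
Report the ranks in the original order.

Sorted (descending): 4.5, 4.5, 3.9, 3.6, 3.5, 2.1
The 2 values of 4.5 occupy positions 1–2 → each gets rank 1.

3, 1, 6, 5, 4, 1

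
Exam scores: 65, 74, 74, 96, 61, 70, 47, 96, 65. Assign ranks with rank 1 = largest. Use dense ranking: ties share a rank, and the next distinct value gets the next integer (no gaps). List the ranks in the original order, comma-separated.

4, 2, 2, 1, 5, 3, 6, 1, 4

Sorted (descending): 96, 96, 74, 74, 70, 65, 65, 61, 47
The 2 values of 96 share dense rank 1.
The 2 values of 74 share dense rank 2.
The 2 values of 65 share dense rank 4.
Remaining distinct values take the next consecutive integers.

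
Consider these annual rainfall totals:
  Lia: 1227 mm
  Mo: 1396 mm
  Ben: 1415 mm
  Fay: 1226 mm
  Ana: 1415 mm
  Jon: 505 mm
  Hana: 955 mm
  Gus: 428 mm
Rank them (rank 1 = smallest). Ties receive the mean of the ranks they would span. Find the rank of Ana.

7.5

Sorted (ascending): 428, 505, 955, 1226, 1227, 1396, 1415, 1415
The 2 values of 1415 occupy positions 7–8 → average rank (7+8)/2 = 7.5.
Ana has value 1415 mm → rank 7.5.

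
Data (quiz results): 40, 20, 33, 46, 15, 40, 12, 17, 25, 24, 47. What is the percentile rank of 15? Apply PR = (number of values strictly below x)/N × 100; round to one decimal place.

9.1

N = 11.
Strictly below 15: 1. Equal to 15: 1.
PR = 1/11 × 100 = 9.1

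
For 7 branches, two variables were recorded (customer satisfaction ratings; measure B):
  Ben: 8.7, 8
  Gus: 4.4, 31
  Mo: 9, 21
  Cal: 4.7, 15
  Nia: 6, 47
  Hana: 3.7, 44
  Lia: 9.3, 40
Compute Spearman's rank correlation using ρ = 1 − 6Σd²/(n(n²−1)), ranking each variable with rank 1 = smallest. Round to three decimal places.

Ranks of variable 1: 5, 2, 6, 3, 4, 1, 7
Ranks of variable 2: 1, 4, 3, 2, 7, 6, 5
d = r₁ − r₂: 4, -2, 3, 1, -3, -5, 2
d²: 16, 4, 9, 1, 9, 25, 4; Σd² = 68
ρ = 1 − 6·68/(7·48) = 1 − 408/336 = -0.214

-0.214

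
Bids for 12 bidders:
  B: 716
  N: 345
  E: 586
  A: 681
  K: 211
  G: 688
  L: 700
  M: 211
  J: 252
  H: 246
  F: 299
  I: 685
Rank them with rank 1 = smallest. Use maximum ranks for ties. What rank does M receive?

Sorted (ascending): 211, 211, 246, 252, 299, 345, 586, 681, 685, 688, 700, 716
The 2 values of 211 occupy positions 1–2 → each gets rank 2.
M has value 211 → rank 2.

2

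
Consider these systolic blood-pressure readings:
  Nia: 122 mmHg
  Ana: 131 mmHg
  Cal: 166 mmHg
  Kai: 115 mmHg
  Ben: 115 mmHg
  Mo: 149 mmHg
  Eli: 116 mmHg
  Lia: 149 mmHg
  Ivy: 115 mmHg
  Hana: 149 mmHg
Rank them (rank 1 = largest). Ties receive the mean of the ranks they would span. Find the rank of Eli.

Sorted (descending): 166, 149, 149, 149, 131, 122, 116, 115, 115, 115
The 3 values of 149 occupy positions 2–4 → average rank 3.
The 3 values of 115 occupy positions 8–10 → average rank 9.
Eli has value 116 mmHg → rank 7.

7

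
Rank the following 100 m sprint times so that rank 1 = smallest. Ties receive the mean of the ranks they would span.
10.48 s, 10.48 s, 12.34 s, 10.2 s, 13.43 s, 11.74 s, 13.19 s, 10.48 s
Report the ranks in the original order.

Sorted (ascending): 10.2, 10.48, 10.48, 10.48, 11.74, 12.34, 13.19, 13.43
The 3 values of 10.48 occupy positions 2–4 → average rank 3.

3, 3, 6, 1, 8, 5, 7, 3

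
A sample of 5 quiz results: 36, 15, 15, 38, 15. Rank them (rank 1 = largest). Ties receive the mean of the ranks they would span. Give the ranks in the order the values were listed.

2, 4, 4, 1, 4

Sorted (descending): 38, 36, 15, 15, 15
The 3 values of 15 occupy positions 3–5 → average rank 4.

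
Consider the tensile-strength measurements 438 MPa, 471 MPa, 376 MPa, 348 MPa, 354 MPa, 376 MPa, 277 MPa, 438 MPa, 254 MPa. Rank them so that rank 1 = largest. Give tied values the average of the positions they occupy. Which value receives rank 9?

254

Sorted (descending): 471, 438, 438, 376, 376, 354, 348, 277, 254
The 2 values of 438 occupy positions 2–3 → average rank (2+3)/2 = 2.5.
The 2 values of 376 occupy positions 4–5 → average rank (4+5)/2 = 4.5.
Rank 9 → value 254.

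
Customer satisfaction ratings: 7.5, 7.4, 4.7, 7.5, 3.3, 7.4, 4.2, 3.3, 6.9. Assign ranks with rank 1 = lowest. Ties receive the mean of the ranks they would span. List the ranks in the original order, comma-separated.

8.5, 6.5, 4, 8.5, 1.5, 6.5, 3, 1.5, 5

Sorted (ascending): 3.3, 3.3, 4.2, 4.7, 6.9, 7.4, 7.4, 7.5, 7.5
The 2 values of 3.3 occupy positions 1–2 → average rank (1+2)/2 = 1.5.
The 2 values of 7.4 occupy positions 6–7 → average rank (6+7)/2 = 6.5.
The 2 values of 7.5 occupy positions 8–9 → average rank (8+9)/2 = 8.5.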